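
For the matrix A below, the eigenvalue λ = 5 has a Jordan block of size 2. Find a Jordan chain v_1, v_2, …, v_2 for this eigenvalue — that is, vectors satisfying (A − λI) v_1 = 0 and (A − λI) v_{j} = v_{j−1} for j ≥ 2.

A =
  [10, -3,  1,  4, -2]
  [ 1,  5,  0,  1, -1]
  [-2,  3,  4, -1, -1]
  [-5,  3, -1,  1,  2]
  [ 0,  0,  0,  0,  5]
A Jordan chain for λ = 5 of length 2:
v_1 = (5, 1, -2, -5, 0)ᵀ
v_2 = (1, 0, 0, 0, 0)ᵀ

Let N = A − (5)·I. We want v_2 with N^2 v_2 = 0 but N^1 v_2 ≠ 0; then v_{j-1} := N · v_j for j = 2, …, 2.

Pick v_2 = (1, 0, 0, 0, 0)ᵀ.
Then v_1 = N · v_2 = (5, 1, -2, -5, 0)ᵀ.

Sanity check: (A − (5)·I) v_1 = (0, 0, 0, 0, 0)ᵀ = 0. ✓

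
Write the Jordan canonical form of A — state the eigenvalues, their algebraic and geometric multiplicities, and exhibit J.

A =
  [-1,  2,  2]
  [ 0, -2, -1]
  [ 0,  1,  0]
J_2(-1) ⊕ J_1(-1)

The characteristic polynomial is
  det(x·I − A) = x^3 + 3*x^2 + 3*x + 1 = (x + 1)^3

Eigenvalues and multiplicities (the geometric multiplicity of λ is n − rank(A − λI), which equals the number of Jordan blocks for λ):
  λ = -1: algebraic multiplicity = 3, geometric multiplicity = 2

Determining the block sizes for each eigenvalue:
  λ = -1: 2 blocks summing to 3 forces exactly one block of size 2 and the rest size 1 → block sizes [2, 1]

Assembling the blocks gives a Jordan form
J =
  [-1,  1,  0]
  [ 0, -1,  0]
  [ 0,  0, -1]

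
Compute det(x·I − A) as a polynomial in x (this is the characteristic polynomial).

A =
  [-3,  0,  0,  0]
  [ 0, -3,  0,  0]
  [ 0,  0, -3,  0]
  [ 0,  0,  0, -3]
x^4 + 12*x^3 + 54*x^2 + 108*x + 81

Expanding det(x·I − A) (e.g. by cofactor expansion or by noting that A is similar to its Jordan form J, which has the same characteristic polynomial as A) gives
  χ_A(x) = x^4 + 12*x^3 + 54*x^2 + 108*x + 81
which factors as (x + 3)^4. The eigenvalues (with algebraic multiplicities) are λ = -3 with multiplicity 4.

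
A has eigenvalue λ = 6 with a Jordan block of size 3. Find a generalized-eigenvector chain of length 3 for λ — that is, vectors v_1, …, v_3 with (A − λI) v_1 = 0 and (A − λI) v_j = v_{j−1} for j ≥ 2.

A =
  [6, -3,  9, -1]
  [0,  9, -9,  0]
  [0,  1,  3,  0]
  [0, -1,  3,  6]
A Jordan chain for λ = 6 of length 3:
v_1 = (1, 0, 0, 0)ᵀ
v_2 = (-3, 3, 1, -1)ᵀ
v_3 = (0, 1, 0, 0)ᵀ

Let N = A − (6)·I. We want v_3 with N^3 v_3 = 0 but N^2 v_3 ≠ 0; then v_{j-1} := N · v_j for j = 3, …, 2.

Pick v_3 = (0, 1, 0, 0)ᵀ.
Then v_2 = N · v_3 = (-3, 3, 1, -1)ᵀ.
Then v_1 = N · v_2 = (1, 0, 0, 0)ᵀ.

Sanity check: (A − (6)·I) v_1 = (0, 0, 0, 0)ᵀ = 0. ✓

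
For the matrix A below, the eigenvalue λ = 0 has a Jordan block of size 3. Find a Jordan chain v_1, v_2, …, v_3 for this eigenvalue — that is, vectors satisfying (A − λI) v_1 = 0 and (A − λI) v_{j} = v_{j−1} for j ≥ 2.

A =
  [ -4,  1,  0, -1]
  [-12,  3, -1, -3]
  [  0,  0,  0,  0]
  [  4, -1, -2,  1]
A Jordan chain for λ = 0 of length 3:
v_1 = (1, 3, 0, -1)ᵀ
v_2 = (0, -1, 0, -2)ᵀ
v_3 = (0, 0, 1, 0)ᵀ

Let N = A − (0)·I. We want v_3 with N^3 v_3 = 0 but N^2 v_3 ≠ 0; then v_{j-1} := N · v_j for j = 3, …, 2.

Pick v_3 = (0, 0, 1, 0)ᵀ.
Then v_2 = N · v_3 = (0, -1, 0, -2)ᵀ.
Then v_1 = N · v_2 = (1, 3, 0, -1)ᵀ.

Sanity check: (A − (0)·I) v_1 = (0, 0, 0, 0)ᵀ = 0. ✓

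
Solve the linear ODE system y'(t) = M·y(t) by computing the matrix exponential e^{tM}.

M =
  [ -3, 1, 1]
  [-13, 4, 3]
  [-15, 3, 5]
e^{tM} =
  [-3*t^2*exp(2*t)/2 - 5*t*exp(2*t) + exp(2*t), t*exp(2*t), t^2*exp(2*t)/2 + t*exp(2*t)]
  [-3*t^2*exp(2*t) - 13*t*exp(2*t), 2*t*exp(2*t) + exp(2*t), t^2*exp(2*t) + 3*t*exp(2*t)]
  [-9*t^2*exp(2*t)/2 - 15*t*exp(2*t), 3*t*exp(2*t), 3*t^2*exp(2*t)/2 + 3*t*exp(2*t) + exp(2*t)]

Strategy: write M = P · J · P⁻¹ where J is a Jordan canonical form, so e^{tM} = P · e^{tJ} · P⁻¹, and e^{tJ} can be computed block-by-block.

M has Jordan form
J =
  [2, 1, 0]
  [0, 2, 1]
  [0, 0, 2]
(up to reordering of blocks).

Per-block formulas:
  For a 3×3 Jordan block J_3(2): exp(t · J_3(2)) = e^(2t)·(I + t·N + (t^2/2)·N^2), where N is the 3×3 nilpotent shift.

After assembling e^{tJ} and conjugating by P, we get:

e^{tM} =
  [-3*t^2*exp(2*t)/2 - 5*t*exp(2*t) + exp(2*t), t*exp(2*t), t^2*exp(2*t)/2 + t*exp(2*t)]
  [-3*t^2*exp(2*t) - 13*t*exp(2*t), 2*t*exp(2*t) + exp(2*t), t^2*exp(2*t) + 3*t*exp(2*t)]
  [-9*t^2*exp(2*t)/2 - 15*t*exp(2*t), 3*t*exp(2*t), 3*t^2*exp(2*t)/2 + 3*t*exp(2*t) + exp(2*t)]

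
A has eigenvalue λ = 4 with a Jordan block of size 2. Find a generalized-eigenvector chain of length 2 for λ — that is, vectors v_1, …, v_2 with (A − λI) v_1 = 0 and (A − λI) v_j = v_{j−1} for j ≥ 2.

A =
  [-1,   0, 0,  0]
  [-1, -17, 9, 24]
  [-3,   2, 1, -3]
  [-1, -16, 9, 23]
A Jordan chain for λ = 4 of length 2:
v_1 = (0, 9, -3, 9)ᵀ
v_2 = (0, 0, 1, 0)ᵀ

Let N = A − (4)·I. We want v_2 with N^2 v_2 = 0 but N^1 v_2 ≠ 0; then v_{j-1} := N · v_j for j = 2, …, 2.

Pick v_2 = (0, 0, 1, 0)ᵀ.
Then v_1 = N · v_2 = (0, 9, -3, 9)ᵀ.

Sanity check: (A − (4)·I) v_1 = (0, 0, 0, 0)ᵀ = 0. ✓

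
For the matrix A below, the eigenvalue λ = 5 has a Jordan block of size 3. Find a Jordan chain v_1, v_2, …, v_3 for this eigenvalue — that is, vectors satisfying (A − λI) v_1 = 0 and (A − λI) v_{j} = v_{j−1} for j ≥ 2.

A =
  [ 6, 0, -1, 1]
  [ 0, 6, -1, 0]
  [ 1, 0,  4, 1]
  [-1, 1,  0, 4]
A Jordan chain for λ = 5 of length 3:
v_1 = (-1, -1, -1, 0)ᵀ
v_2 = (1, 0, 1, -1)ᵀ
v_3 = (1, 0, 0, 0)ᵀ

Let N = A − (5)·I. We want v_3 with N^3 v_3 = 0 but N^2 v_3 ≠ 0; then v_{j-1} := N · v_j for j = 3, …, 2.

Pick v_3 = (1, 0, 0, 0)ᵀ.
Then v_2 = N · v_3 = (1, 0, 1, -1)ᵀ.
Then v_1 = N · v_2 = (-1, -1, -1, 0)ᵀ.

Sanity check: (A − (5)·I) v_1 = (0, 0, 0, 0)ᵀ = 0. ✓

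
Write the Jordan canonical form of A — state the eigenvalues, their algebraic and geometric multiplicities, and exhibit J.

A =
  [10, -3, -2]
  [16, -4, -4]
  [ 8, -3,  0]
J_2(2) ⊕ J_1(2)

The characteristic polynomial is
  det(x·I − A) = x^3 - 6*x^2 + 12*x - 8 = (x - 2)^3

Eigenvalues and multiplicities (the geometric multiplicity of λ is n − rank(A − λI), which equals the number of Jordan blocks for λ):
  λ = 2: algebraic multiplicity = 3, geometric multiplicity = 2

Determining the block sizes for each eigenvalue:
  λ = 2: 2 blocks summing to 3 forces exactly one block of size 2 and the rest size 1 → block sizes [2, 1]

Assembling the blocks gives a Jordan form
J =
  [2, 1, 0]
  [0, 2, 0]
  [0, 0, 2]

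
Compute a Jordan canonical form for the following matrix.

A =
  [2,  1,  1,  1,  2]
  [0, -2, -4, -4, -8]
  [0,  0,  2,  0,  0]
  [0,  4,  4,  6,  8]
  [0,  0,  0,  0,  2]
J_2(2) ⊕ J_1(2) ⊕ J_1(2) ⊕ J_1(2)

The characteristic polynomial is
  det(x·I − A) = x^5 - 10*x^4 + 40*x^3 - 80*x^2 + 80*x - 32 = (x - 2)^5

Eigenvalues and multiplicities (the geometric multiplicity of λ is n − rank(A − λI), which equals the number of Jordan blocks for λ):
  λ = 2: algebraic multiplicity = 5, geometric multiplicity = 4

Determining the block sizes for each eigenvalue:
  λ = 2: 4 blocks summing to 5 forces exactly one block of size 2 and the rest size 1 → block sizes [2, 1, 1, 1]

Assembling the blocks gives a Jordan form
J =
  [2, 1, 0, 0, 0]
  [0, 2, 0, 0, 0]
  [0, 0, 2, 0, 0]
  [0, 0, 0, 2, 0]
  [0, 0, 0, 0, 2]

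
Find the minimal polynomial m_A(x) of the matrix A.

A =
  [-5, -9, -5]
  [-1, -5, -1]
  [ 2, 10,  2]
x^3 + 8*x^2 + 16*x

The characteristic polynomial is χ_A(x) = x*(x + 4)^2, so the eigenvalues are known. The minimal polynomial is
  m_A(x) = Π_λ (x − λ)^{k_λ}
where k_λ is the size of the *largest* Jordan block for λ (equivalently, the smallest k with (A − λI)^k v = 0 for every generalised eigenvector v of λ).

  λ = -4: largest Jordan block has size 2, contributing (x + 4)^2
  λ = 0: largest Jordan block has size 1, contributing (x − 0)

So m_A(x) = x*(x + 4)^2 = x^3 + 8*x^2 + 16*x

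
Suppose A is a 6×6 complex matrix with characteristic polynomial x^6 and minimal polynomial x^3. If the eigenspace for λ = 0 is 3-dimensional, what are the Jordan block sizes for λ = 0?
Block sizes for λ = 0: [3, 2, 1]

Step 1 — from the characteristic polynomial, algebraic multiplicity of λ = 0 is 6. From dim ker(A − (0)·I) = 3, there are exactly 3 Jordan blocks for λ = 0.
Step 2 — from the minimal polynomial, the factor (x − 0)^3 tells us the largest block for λ = 0 has size 3.
Step 3 — with total size 6, 3 blocks, and largest block 3, the block sizes (in nonincreasing order) are [3, 2, 1].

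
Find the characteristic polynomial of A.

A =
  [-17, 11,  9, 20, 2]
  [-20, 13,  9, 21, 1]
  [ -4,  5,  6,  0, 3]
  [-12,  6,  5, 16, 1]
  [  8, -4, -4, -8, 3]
x^5 - 21*x^4 + 174*x^3 - 710*x^2 + 1425*x - 1125

Expanding det(x·I − A) (e.g. by cofactor expansion or by noting that A is similar to its Jordan form J, which has the same characteristic polynomial as A) gives
  χ_A(x) = x^5 - 21*x^4 + 174*x^3 - 710*x^2 + 1425*x - 1125
which factors as (x - 5)^3*(x - 3)^2. The eigenvalues (with algebraic multiplicities) are λ = 3 with multiplicity 2, λ = 5 with multiplicity 3.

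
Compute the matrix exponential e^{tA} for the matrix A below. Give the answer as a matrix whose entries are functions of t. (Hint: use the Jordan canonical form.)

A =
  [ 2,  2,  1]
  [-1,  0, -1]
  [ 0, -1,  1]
e^{tA} =
  [-t^2*exp(t)/2 + t*exp(t) + exp(t), -t^2*exp(t)/2 + 2*t*exp(t), -t^2*exp(t)/2 + t*exp(t)]
  [-t*exp(t), -t*exp(t) + exp(t), -t*exp(t)]
  [t^2*exp(t)/2, t^2*exp(t)/2 - t*exp(t), t^2*exp(t)/2 + exp(t)]

Strategy: write A = P · J · P⁻¹ where J is a Jordan canonical form, so e^{tA} = P · e^{tJ} · P⁻¹, and e^{tJ} can be computed block-by-block.

A has Jordan form
J =
  [1, 1, 0]
  [0, 1, 1]
  [0, 0, 1]
(up to reordering of blocks).

Per-block formulas:
  For a 3×3 Jordan block J_3(1): exp(t · J_3(1)) = e^(1t)·(I + t·N + (t^2/2)·N^2), where N is the 3×3 nilpotent shift.

After assembling e^{tJ} and conjugating by P, we get:

e^{tA} =
  [-t^2*exp(t)/2 + t*exp(t) + exp(t), -t^2*exp(t)/2 + 2*t*exp(t), -t^2*exp(t)/2 + t*exp(t)]
  [-t*exp(t), -t*exp(t) + exp(t), -t*exp(t)]
  [t^2*exp(t)/2, t^2*exp(t)/2 - t*exp(t), t^2*exp(t)/2 + exp(t)]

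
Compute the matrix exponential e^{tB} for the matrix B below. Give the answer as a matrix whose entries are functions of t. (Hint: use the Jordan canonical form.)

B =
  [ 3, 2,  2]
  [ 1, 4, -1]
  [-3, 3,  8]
e^{tB} =
  [-2*t*exp(5*t) + exp(5*t), 2*t*exp(5*t), 2*t*exp(5*t)]
  [t*exp(5*t), -t*exp(5*t) + exp(5*t), -t*exp(5*t)]
  [-3*t*exp(5*t), 3*t*exp(5*t), 3*t*exp(5*t) + exp(5*t)]

Strategy: write B = P · J · P⁻¹ where J is a Jordan canonical form, so e^{tB} = P · e^{tJ} · P⁻¹, and e^{tJ} can be computed block-by-block.

B has Jordan form
J =
  [5, 1, 0]
  [0, 5, 0]
  [0, 0, 5]
(up to reordering of blocks).

Per-block formulas:
  For a 2×2 Jordan block J_2(5): exp(t · J_2(5)) = e^(5t)·(I + t·N), where N is the 2×2 nilpotent shift.
  For a 1×1 block at λ = 5: exp(t · [5]) = [e^(5t)].

After assembling e^{tJ} and conjugating by P, we get:

e^{tB} =
  [-2*t*exp(5*t) + exp(5*t), 2*t*exp(5*t), 2*t*exp(5*t)]
  [t*exp(5*t), -t*exp(5*t) + exp(5*t), -t*exp(5*t)]
  [-3*t*exp(5*t), 3*t*exp(5*t), 3*t*exp(5*t) + exp(5*t)]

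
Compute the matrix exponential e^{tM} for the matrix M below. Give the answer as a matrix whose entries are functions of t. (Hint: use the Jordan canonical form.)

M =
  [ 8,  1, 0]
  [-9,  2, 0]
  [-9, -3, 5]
e^{tM} =
  [3*t*exp(5*t) + exp(5*t), t*exp(5*t), 0]
  [-9*t*exp(5*t), -3*t*exp(5*t) + exp(5*t), 0]
  [-9*t*exp(5*t), -3*t*exp(5*t), exp(5*t)]

Strategy: write M = P · J · P⁻¹ where J is a Jordan canonical form, so e^{tM} = P · e^{tJ} · P⁻¹, and e^{tJ} can be computed block-by-block.

M has Jordan form
J =
  [5, 1, 0]
  [0, 5, 0]
  [0, 0, 5]
(up to reordering of blocks).

Per-block formulas:
  For a 1×1 block at λ = 5: exp(t · [5]) = [e^(5t)].
  For a 2×2 Jordan block J_2(5): exp(t · J_2(5)) = e^(5t)·(I + t·N), where N is the 2×2 nilpotent shift.

After assembling e^{tJ} and conjugating by P, we get:

e^{tM} =
  [3*t*exp(5*t) + exp(5*t), t*exp(5*t), 0]
  [-9*t*exp(5*t), -3*t*exp(5*t) + exp(5*t), 0]
  [-9*t*exp(5*t), -3*t*exp(5*t), exp(5*t)]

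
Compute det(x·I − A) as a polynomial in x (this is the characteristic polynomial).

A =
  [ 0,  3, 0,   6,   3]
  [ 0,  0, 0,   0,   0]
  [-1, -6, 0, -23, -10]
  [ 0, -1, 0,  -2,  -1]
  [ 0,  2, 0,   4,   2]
x^5

Expanding det(x·I − A) (e.g. by cofactor expansion or by noting that A is similar to its Jordan form J, which has the same characteristic polynomial as A) gives
  χ_A(x) = x^5
which factors as x^5. The eigenvalues (with algebraic multiplicities) are λ = 0 with multiplicity 5.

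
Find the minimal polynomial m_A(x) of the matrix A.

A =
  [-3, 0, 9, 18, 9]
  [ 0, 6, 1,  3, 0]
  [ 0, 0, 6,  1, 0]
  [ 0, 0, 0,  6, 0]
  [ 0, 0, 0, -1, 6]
x^4 - 15*x^3 + 54*x^2 + 108*x - 648

The characteristic polynomial is χ_A(x) = (x - 6)^4*(x + 3), so the eigenvalues are known. The minimal polynomial is
  m_A(x) = Π_λ (x − λ)^{k_λ}
where k_λ is the size of the *largest* Jordan block for λ (equivalently, the smallest k with (A − λI)^k v = 0 for every generalised eigenvector v of λ).

  λ = -3: largest Jordan block has size 1, contributing (x + 3)
  λ = 6: largest Jordan block has size 3, contributing (x − 6)^3

So m_A(x) = (x - 6)^3*(x + 3) = x^4 - 15*x^3 + 54*x^2 + 108*x - 648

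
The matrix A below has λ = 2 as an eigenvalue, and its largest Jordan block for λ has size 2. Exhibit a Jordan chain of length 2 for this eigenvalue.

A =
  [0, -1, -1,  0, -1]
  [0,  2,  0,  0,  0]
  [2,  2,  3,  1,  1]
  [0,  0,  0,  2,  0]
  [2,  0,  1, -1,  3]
A Jordan chain for λ = 2 of length 2:
v_1 = (-2, 0, 2, 0, 2)ᵀ
v_2 = (1, 0, 0, 0, 0)ᵀ

Let N = A − (2)·I. We want v_2 with N^2 v_2 = 0 but N^1 v_2 ≠ 0; then v_{j-1} := N · v_j for j = 2, …, 2.

Pick v_2 = (1, 0, 0, 0, 0)ᵀ.
Then v_1 = N · v_2 = (-2, 0, 2, 0, 2)ᵀ.

Sanity check: (A − (2)·I) v_1 = (0, 0, 0, 0, 0)ᵀ = 0. ✓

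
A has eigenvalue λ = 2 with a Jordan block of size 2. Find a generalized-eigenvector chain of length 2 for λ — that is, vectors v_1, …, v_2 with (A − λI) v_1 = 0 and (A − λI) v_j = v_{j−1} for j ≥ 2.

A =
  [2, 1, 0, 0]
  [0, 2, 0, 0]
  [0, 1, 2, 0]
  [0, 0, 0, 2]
A Jordan chain for λ = 2 of length 2:
v_1 = (1, 0, 1, 0)ᵀ
v_2 = (0, 1, 0, 0)ᵀ

Let N = A − (2)·I. We want v_2 with N^2 v_2 = 0 but N^1 v_2 ≠ 0; then v_{j-1} := N · v_j for j = 2, …, 2.

Pick v_2 = (0, 1, 0, 0)ᵀ.
Then v_1 = N · v_2 = (1, 0, 1, 0)ᵀ.

Sanity check: (A − (2)·I) v_1 = (0, 0, 0, 0)ᵀ = 0. ✓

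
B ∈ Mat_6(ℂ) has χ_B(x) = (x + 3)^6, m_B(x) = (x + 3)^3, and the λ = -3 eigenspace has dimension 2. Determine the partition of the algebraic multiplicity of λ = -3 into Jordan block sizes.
Block sizes for λ = -3: [3, 3]

Step 1 — from the characteristic polynomial, algebraic multiplicity of λ = -3 is 6. From dim ker(B − (-3)·I) = 2, there are exactly 2 Jordan blocks for λ = -3.
Step 2 — from the minimal polynomial, the factor (x + 3)^3 tells us the largest block for λ = -3 has size 3.
Step 3 — with total size 6, 2 blocks, and largest block 3, the block sizes (in nonincreasing order) are [3, 3].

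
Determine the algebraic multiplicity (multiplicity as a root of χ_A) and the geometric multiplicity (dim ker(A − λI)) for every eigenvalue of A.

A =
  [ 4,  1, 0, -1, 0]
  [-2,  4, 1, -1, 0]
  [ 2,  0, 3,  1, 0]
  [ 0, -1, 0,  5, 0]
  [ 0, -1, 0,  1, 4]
λ = 4: alg = 5, geom = 3

Step 1 — factor the characteristic polynomial to read off the algebraic multiplicities:
  χ_A(x) = (x - 4)^5

Step 2 — compute geometric multiplicities via the rank-nullity identity g(λ) = n − rank(A − λI):
  rank(A − (4)·I) = 2, so dim ker(A − (4)·I) = n − 2 = 3

Summary:
  λ = 4: algebraic multiplicity = 5, geometric multiplicity = 3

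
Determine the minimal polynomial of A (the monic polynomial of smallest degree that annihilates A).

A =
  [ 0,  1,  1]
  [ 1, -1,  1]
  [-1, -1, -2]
x^3 + 3*x^2 + 3*x + 1

The characteristic polynomial is χ_A(x) = (x + 1)^3, so the eigenvalues are known. The minimal polynomial is
  m_A(x) = Π_λ (x − λ)^{k_λ}
where k_λ is the size of the *largest* Jordan block for λ (equivalently, the smallest k with (A − λI)^k v = 0 for every generalised eigenvector v of λ).

  λ = -1: largest Jordan block has size 3, contributing (x + 1)^3

So m_A(x) = (x + 1)^3 = x^3 + 3*x^2 + 3*x + 1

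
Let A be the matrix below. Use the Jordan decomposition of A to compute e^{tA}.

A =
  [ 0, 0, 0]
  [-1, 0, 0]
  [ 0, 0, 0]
e^{tA} =
  [1, 0, 0]
  [-t, 1, 0]
  [0, 0, 1]

Strategy: write A = P · J · P⁻¹ where J is a Jordan canonical form, so e^{tA} = P · e^{tJ} · P⁻¹, and e^{tJ} can be computed block-by-block.

A has Jordan form
J =
  [0, 1, 0]
  [0, 0, 0]
  [0, 0, 0]
(up to reordering of blocks).

Per-block formulas:
  For a 1×1 block at λ = 0: exp(t · [0]) = [e^(0t)].
  For a 2×2 Jordan block J_2(0): exp(t · J_2(0)) = e^(0t)·(I + t·N), where N is the 2×2 nilpotent shift.

After assembling e^{tJ} and conjugating by P, we get:

e^{tA} =
  [1, 0, 0]
  [-t, 1, 0]
  [0, 0, 1]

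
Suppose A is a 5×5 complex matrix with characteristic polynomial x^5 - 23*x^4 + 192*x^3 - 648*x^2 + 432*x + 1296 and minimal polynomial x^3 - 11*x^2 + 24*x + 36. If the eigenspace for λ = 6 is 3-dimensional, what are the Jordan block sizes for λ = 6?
Block sizes for λ = 6: [2, 1, 1]

Step 1 — from the characteristic polynomial, algebraic multiplicity of λ = 6 is 4. From dim ker(A − (6)·I) = 3, there are exactly 3 Jordan blocks for λ = 6.
Step 2 — from the minimal polynomial, the factor (x − 6)^2 tells us the largest block for λ = 6 has size 2.
Step 3 — with total size 4, 3 blocks, and largest block 2, the block sizes (in nonincreasing order) are [2, 1, 1].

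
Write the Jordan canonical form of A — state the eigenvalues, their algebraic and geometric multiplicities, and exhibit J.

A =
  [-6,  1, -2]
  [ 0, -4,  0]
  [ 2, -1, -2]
J_2(-4) ⊕ J_1(-4)

The characteristic polynomial is
  det(x·I − A) = x^3 + 12*x^2 + 48*x + 64 = (x + 4)^3

Eigenvalues and multiplicities (the geometric multiplicity of λ is n − rank(A − λI), which equals the number of Jordan blocks for λ):
  λ = -4: algebraic multiplicity = 3, geometric multiplicity = 2

Determining the block sizes for each eigenvalue:
  λ = -4: 2 blocks summing to 3 forces exactly one block of size 2 and the rest size 1 → block sizes [2, 1]

Assembling the blocks gives a Jordan form
J =
  [-4,  1,  0]
  [ 0, -4,  0]
  [ 0,  0, -4]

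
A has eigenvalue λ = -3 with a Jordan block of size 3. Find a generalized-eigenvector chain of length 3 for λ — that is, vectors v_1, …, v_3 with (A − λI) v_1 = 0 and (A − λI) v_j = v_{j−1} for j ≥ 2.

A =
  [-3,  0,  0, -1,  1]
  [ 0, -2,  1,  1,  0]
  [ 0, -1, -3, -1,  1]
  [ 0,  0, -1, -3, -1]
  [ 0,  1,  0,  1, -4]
A Jordan chain for λ = -3 of length 3:
v_1 = (1, 0, 0, 0, 0)ᵀ
v_2 = (0, 1, -1, 0, 1)ᵀ
v_3 = (0, 1, 0, 0, 0)ᵀ

Let N = A − (-3)·I. We want v_3 with N^3 v_3 = 0 but N^2 v_3 ≠ 0; then v_{j-1} := N · v_j for j = 3, …, 2.

Pick v_3 = (0, 1, 0, 0, 0)ᵀ.
Then v_2 = N · v_3 = (0, 1, -1, 0, 1)ᵀ.
Then v_1 = N · v_2 = (1, 0, 0, 0, 0)ᵀ.

Sanity check: (A − (-3)·I) v_1 = (0, 0, 0, 0, 0)ᵀ = 0. ✓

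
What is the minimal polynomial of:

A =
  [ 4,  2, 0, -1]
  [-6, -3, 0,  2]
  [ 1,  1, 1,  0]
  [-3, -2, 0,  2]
x^3 - 3*x^2 + 3*x - 1

The characteristic polynomial is χ_A(x) = (x - 1)^4, so the eigenvalues are known. The minimal polynomial is
  m_A(x) = Π_λ (x − λ)^{k_λ}
where k_λ is the size of the *largest* Jordan block for λ (equivalently, the smallest k with (A − λI)^k v = 0 for every generalised eigenvector v of λ).

  λ = 1: largest Jordan block has size 3, contributing (x − 1)^3

So m_A(x) = (x - 1)^3 = x^3 - 3*x^2 + 3*x - 1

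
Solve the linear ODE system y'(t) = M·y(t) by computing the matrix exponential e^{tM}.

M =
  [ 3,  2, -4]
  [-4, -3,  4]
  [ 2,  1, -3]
e^{tM} =
  [4*t*exp(-t) + exp(-t), 2*t*exp(-t), -4*t*exp(-t)]
  [-4*t*exp(-t), -2*t*exp(-t) + exp(-t), 4*t*exp(-t)]
  [2*t*exp(-t), t*exp(-t), -2*t*exp(-t) + exp(-t)]

Strategy: write M = P · J · P⁻¹ where J is a Jordan canonical form, so e^{tM} = P · e^{tJ} · P⁻¹, and e^{tJ} can be computed block-by-block.

M has Jordan form
J =
  [-1,  1,  0]
  [ 0, -1,  0]
  [ 0,  0, -1]
(up to reordering of blocks).

Per-block formulas:
  For a 1×1 block at λ = -1: exp(t · [-1]) = [e^(-1t)].
  For a 2×2 Jordan block J_2(-1): exp(t · J_2(-1)) = e^(-1t)·(I + t·N), where N is the 2×2 nilpotent shift.

After assembling e^{tJ} and conjugating by P, we get:

e^{tM} =
  [4*t*exp(-t) + exp(-t), 2*t*exp(-t), -4*t*exp(-t)]
  [-4*t*exp(-t), -2*t*exp(-t) + exp(-t), 4*t*exp(-t)]
  [2*t*exp(-t), t*exp(-t), -2*t*exp(-t) + exp(-t)]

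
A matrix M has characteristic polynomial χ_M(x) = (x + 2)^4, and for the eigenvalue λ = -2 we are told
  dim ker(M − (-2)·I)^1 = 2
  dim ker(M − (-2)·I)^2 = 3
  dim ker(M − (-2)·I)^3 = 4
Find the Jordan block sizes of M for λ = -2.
Block sizes for λ = -2: [3, 1]

From the dimensions of kernels of powers, the number of Jordan blocks of size at least j is d_j − d_{j−1} where d_j = dim ker(N^j) (with d_0 = 0). Computing the differences gives [2, 1, 1].
The number of blocks of size exactly k is (#blocks of size ≥ k) − (#blocks of size ≥ k + 1), so the partition is: 1 block(s) of size 1, 1 block(s) of size 3.
In nonincreasing order the block sizes are [3, 1].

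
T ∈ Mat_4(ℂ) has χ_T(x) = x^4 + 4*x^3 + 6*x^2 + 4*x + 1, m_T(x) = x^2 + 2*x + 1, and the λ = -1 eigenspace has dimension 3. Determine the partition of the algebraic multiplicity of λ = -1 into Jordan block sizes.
Block sizes for λ = -1: [2, 1, 1]

Step 1 — from the characteristic polynomial, algebraic multiplicity of λ = -1 is 4. From dim ker(T − (-1)·I) = 3, there are exactly 3 Jordan blocks for λ = -1.
Step 2 — from the minimal polynomial, the factor (x + 1)^2 tells us the largest block for λ = -1 has size 2.
Step 3 — with total size 4, 3 blocks, and largest block 2, the block sizes (in nonincreasing order) are [2, 1, 1].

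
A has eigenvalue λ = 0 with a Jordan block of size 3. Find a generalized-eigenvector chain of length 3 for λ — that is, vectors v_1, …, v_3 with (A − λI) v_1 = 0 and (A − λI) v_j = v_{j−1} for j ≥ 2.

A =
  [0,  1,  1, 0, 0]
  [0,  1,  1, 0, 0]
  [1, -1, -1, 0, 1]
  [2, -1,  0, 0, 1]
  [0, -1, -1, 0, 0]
A Jordan chain for λ = 0 of length 3:
v_1 = (1, 1, -1, 0, -1)ᵀ
v_2 = (0, 0, 1, 2, 0)ᵀ
v_3 = (1, 0, 0, 0, 0)ᵀ

Let N = A − (0)·I. We want v_3 with N^3 v_3 = 0 but N^2 v_3 ≠ 0; then v_{j-1} := N · v_j for j = 3, …, 2.

Pick v_3 = (1, 0, 0, 0, 0)ᵀ.
Then v_2 = N · v_3 = (0, 0, 1, 2, 0)ᵀ.
Then v_1 = N · v_2 = (1, 1, -1, 0, -1)ᵀ.

Sanity check: (A − (0)·I) v_1 = (0, 0, 0, 0, 0)ᵀ = 0. ✓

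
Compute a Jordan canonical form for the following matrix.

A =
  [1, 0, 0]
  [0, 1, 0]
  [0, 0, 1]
J_1(1) ⊕ J_1(1) ⊕ J_1(1)

The characteristic polynomial is
  det(x·I − A) = x^3 - 3*x^2 + 3*x - 1 = (x - 1)^3

Eigenvalues and multiplicities (the geometric multiplicity of λ is n − rank(A − λI), which equals the number of Jordan blocks for λ):
  λ = 1: algebraic multiplicity = 3, geometric multiplicity = 3

Determining the block sizes for each eigenvalue:
  λ = 1: gm = am = 3, so every block has size 1 → block sizes [1, 1, 1]

Assembling the blocks gives a Jordan form
J =
  [1, 0, 0]
  [0, 1, 0]
  [0, 0, 1]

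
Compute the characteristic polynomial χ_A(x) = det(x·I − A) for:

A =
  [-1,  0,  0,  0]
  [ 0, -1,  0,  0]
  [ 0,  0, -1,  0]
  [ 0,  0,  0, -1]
x^4 + 4*x^3 + 6*x^2 + 4*x + 1

Expanding det(x·I − A) (e.g. by cofactor expansion or by noting that A is similar to its Jordan form J, which has the same characteristic polynomial as A) gives
  χ_A(x) = x^4 + 4*x^3 + 6*x^2 + 4*x + 1
which factors as (x + 1)^4. The eigenvalues (with algebraic multiplicities) are λ = -1 with multiplicity 4.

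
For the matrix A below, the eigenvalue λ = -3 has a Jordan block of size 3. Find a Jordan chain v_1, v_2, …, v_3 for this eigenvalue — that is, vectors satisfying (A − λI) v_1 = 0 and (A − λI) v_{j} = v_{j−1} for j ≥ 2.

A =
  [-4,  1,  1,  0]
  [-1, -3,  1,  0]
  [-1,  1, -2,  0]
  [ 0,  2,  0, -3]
A Jordan chain for λ = -3 of length 3:
v_1 = (-1, 0, -1, -2)ᵀ
v_2 = (-1, -1, -1, 0)ᵀ
v_3 = (1, 0, 0, 0)ᵀ

Let N = A − (-3)·I. We want v_3 with N^3 v_3 = 0 but N^2 v_3 ≠ 0; then v_{j-1} := N · v_j for j = 3, …, 2.

Pick v_3 = (1, 0, 0, 0)ᵀ.
Then v_2 = N · v_3 = (-1, -1, -1, 0)ᵀ.
Then v_1 = N · v_2 = (-1, 0, -1, -2)ᵀ.

Sanity check: (A − (-3)·I) v_1 = (0, 0, 0, 0)ᵀ = 0. ✓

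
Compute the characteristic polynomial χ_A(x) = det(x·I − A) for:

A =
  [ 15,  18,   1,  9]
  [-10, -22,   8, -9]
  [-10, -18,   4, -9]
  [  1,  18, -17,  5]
x^4 - 2*x^3 - 39*x^2 + 40*x + 400

Expanding det(x·I − A) (e.g. by cofactor expansion or by noting that A is similar to its Jordan form J, which has the same characteristic polynomial as A) gives
  χ_A(x) = x^4 - 2*x^3 - 39*x^2 + 40*x + 400
which factors as (x - 5)^2*(x + 4)^2. The eigenvalues (with algebraic multiplicities) are λ = -4 with multiplicity 2, λ = 5 with multiplicity 2.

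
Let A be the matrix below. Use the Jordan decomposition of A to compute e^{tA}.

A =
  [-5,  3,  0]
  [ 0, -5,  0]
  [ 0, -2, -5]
e^{tA} =
  [exp(-5*t), 3*t*exp(-5*t), 0]
  [0, exp(-5*t), 0]
  [0, -2*t*exp(-5*t), exp(-5*t)]

Strategy: write A = P · J · P⁻¹ where J is a Jordan canonical form, so e^{tA} = P · e^{tJ} · P⁻¹, and e^{tJ} can be computed block-by-block.

A has Jordan form
J =
  [-5,  1,  0]
  [ 0, -5,  0]
  [ 0,  0, -5]
(up to reordering of blocks).

Per-block formulas:
  For a 1×1 block at λ = -5: exp(t · [-5]) = [e^(-5t)].
  For a 2×2 Jordan block J_2(-5): exp(t · J_2(-5)) = e^(-5t)·(I + t·N), where N is the 2×2 nilpotent shift.

After assembling e^{tJ} and conjugating by P, we get:

e^{tA} =
  [exp(-5*t), 3*t*exp(-5*t), 0]
  [0, exp(-5*t), 0]
  [0, -2*t*exp(-5*t), exp(-5*t)]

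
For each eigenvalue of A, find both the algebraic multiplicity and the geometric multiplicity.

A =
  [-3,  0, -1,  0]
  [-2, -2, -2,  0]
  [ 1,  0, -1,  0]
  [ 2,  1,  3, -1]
λ = -2: alg = 3, geom = 2; λ = -1: alg = 1, geom = 1

Step 1 — factor the characteristic polynomial to read off the algebraic multiplicities:
  χ_A(x) = (x + 1)*(x + 2)^3

Step 2 — compute geometric multiplicities via the rank-nullity identity g(λ) = n − rank(A − λI):
  rank(A − (-2)·I) = 2, so dim ker(A − (-2)·I) = n − 2 = 2
  rank(A − (-1)·I) = 3, so dim ker(A − (-1)·I) = n − 3 = 1

Summary:
  λ = -2: algebraic multiplicity = 3, geometric multiplicity = 2
  λ = -1: algebraic multiplicity = 1, geometric multiplicity = 1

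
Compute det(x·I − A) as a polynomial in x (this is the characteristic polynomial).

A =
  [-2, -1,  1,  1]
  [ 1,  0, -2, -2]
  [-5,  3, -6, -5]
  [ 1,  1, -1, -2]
x^4 + 10*x^3 + 36*x^2 + 54*x + 27

Expanding det(x·I − A) (e.g. by cofactor expansion or by noting that A is similar to its Jordan form J, which has the same characteristic polynomial as A) gives
  χ_A(x) = x^4 + 10*x^3 + 36*x^2 + 54*x + 27
which factors as (x + 1)*(x + 3)^3. The eigenvalues (with algebraic multiplicities) are λ = -3 with multiplicity 3, λ = -1 with multiplicity 1.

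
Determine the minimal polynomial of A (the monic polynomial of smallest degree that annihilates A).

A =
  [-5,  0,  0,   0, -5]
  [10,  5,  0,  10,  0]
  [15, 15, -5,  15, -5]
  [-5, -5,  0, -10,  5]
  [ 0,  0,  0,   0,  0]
x^2 + 5*x

The characteristic polynomial is χ_A(x) = x^2*(x + 5)^3, so the eigenvalues are known. The minimal polynomial is
  m_A(x) = Π_λ (x − λ)^{k_λ}
where k_λ is the size of the *largest* Jordan block for λ (equivalently, the smallest k with (A − λI)^k v = 0 for every generalised eigenvector v of λ).

  λ = -5: largest Jordan block has size 1, contributing (x + 5)
  λ = 0: largest Jordan block has size 1, contributing (x − 0)

So m_A(x) = x*(x + 5) = x^2 + 5*x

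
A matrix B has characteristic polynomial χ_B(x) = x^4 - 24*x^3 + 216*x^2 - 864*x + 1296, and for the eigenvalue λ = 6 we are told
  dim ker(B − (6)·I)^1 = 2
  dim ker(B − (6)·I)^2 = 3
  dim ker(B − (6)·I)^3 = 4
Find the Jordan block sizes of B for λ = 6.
Block sizes for λ = 6: [3, 1]

From the dimensions of kernels of powers, the number of Jordan blocks of size at least j is d_j − d_{j−1} where d_j = dim ker(N^j) (with d_0 = 0). Computing the differences gives [2, 1, 1].
The number of blocks of size exactly k is (#blocks of size ≥ k) − (#blocks of size ≥ k + 1), so the partition is: 1 block(s) of size 1, 1 block(s) of size 3.
In nonincreasing order the block sizes are [3, 1].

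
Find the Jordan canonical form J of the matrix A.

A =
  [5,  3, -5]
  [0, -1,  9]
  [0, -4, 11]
J_3(5)

The characteristic polynomial is
  det(x·I − A) = x^3 - 15*x^2 + 75*x - 125 = (x - 5)^3

Eigenvalues and multiplicities (the geometric multiplicity of λ is n − rank(A − λI), which equals the number of Jordan blocks for λ):
  λ = 5: algebraic multiplicity = 3, geometric multiplicity = 1

Determining the block sizes for each eigenvalue:
  λ = 5: one block (gm = 1), so the single block has size am = 3 → block sizes [3]

Assembling the blocks gives a Jordan form
J =
  [5, 1, 0]
  [0, 5, 1]
  [0, 0, 5]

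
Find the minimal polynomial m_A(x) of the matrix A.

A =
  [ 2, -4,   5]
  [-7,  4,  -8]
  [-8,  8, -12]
x^3 + 6*x^2 + 12*x + 8

The characteristic polynomial is χ_A(x) = (x + 2)^3, so the eigenvalues are known. The minimal polynomial is
  m_A(x) = Π_λ (x − λ)^{k_λ}
where k_λ is the size of the *largest* Jordan block for λ (equivalently, the smallest k with (A − λI)^k v = 0 for every generalised eigenvector v of λ).

  λ = -2: largest Jordan block has size 3, contributing (x + 2)^3

So m_A(x) = (x + 2)^3 = x^3 + 6*x^2 + 12*x + 8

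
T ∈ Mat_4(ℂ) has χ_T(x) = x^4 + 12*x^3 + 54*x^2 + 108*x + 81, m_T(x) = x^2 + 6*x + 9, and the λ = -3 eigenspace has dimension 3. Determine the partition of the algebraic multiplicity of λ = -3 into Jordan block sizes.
Block sizes for λ = -3: [2, 1, 1]

Step 1 — from the characteristic polynomial, algebraic multiplicity of λ = -3 is 4. From dim ker(T − (-3)·I) = 3, there are exactly 3 Jordan blocks for λ = -3.
Step 2 — from the minimal polynomial, the factor (x + 3)^2 tells us the largest block for λ = -3 has size 2.
Step 3 — with total size 4, 3 blocks, and largest block 2, the block sizes (in nonincreasing order) are [2, 1, 1].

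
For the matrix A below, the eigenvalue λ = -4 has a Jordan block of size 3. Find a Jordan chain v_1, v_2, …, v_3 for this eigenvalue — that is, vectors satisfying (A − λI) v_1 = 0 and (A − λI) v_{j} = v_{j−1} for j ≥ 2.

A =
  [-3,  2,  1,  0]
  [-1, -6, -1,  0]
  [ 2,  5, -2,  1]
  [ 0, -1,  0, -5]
A Jordan chain for λ = -4 of length 3:
v_1 = (1, -1, 1, 1)ᵀ
v_2 = (1, -1, 2, 0)ᵀ
v_3 = (1, 0, 0, 0)ᵀ

Let N = A − (-4)·I. We want v_3 with N^3 v_3 = 0 but N^2 v_3 ≠ 0; then v_{j-1} := N · v_j for j = 3, …, 2.

Pick v_3 = (1, 0, 0, 0)ᵀ.
Then v_2 = N · v_3 = (1, -1, 2, 0)ᵀ.
Then v_1 = N · v_2 = (1, -1, 1, 1)ᵀ.

Sanity check: (A − (-4)·I) v_1 = (0, 0, 0, 0)ᵀ = 0. ✓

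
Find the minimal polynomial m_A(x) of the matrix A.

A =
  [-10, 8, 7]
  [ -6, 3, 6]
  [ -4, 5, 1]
x^3 + 6*x^2 + 9*x

The characteristic polynomial is χ_A(x) = x*(x + 3)^2, so the eigenvalues are known. The minimal polynomial is
  m_A(x) = Π_λ (x − λ)^{k_λ}
where k_λ is the size of the *largest* Jordan block for λ (equivalently, the smallest k with (A − λI)^k v = 0 for every generalised eigenvector v of λ).

  λ = -3: largest Jordan block has size 2, contributing (x + 3)^2
  λ = 0: largest Jordan block has size 1, contributing (x − 0)

So m_A(x) = x*(x + 3)^2 = x^3 + 6*x^2 + 9*x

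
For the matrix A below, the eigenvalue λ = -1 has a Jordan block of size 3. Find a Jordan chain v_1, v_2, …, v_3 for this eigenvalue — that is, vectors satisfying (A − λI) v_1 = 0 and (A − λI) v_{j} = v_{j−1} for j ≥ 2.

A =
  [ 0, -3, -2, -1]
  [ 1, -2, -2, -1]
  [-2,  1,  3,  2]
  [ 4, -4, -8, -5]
A Jordan chain for λ = -1 of length 3:
v_1 = (-2, 0, -1, 0)ᵀ
v_2 = (1, 1, -2, 4)ᵀ
v_3 = (1, 0, 0, 0)ᵀ

Let N = A − (-1)·I. We want v_3 with N^3 v_3 = 0 but N^2 v_3 ≠ 0; then v_{j-1} := N · v_j for j = 3, …, 2.

Pick v_3 = (1, 0, 0, 0)ᵀ.
Then v_2 = N · v_3 = (1, 1, -2, 4)ᵀ.
Then v_1 = N · v_2 = (-2, 0, -1, 0)ᵀ.

Sanity check: (A − (-1)·I) v_1 = (0, 0, 0, 0)ᵀ = 0. ✓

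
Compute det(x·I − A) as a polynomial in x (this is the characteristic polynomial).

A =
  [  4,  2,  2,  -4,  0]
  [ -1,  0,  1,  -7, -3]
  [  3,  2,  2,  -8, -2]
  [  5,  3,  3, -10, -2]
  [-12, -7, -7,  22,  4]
x^5

Expanding det(x·I − A) (e.g. by cofactor expansion or by noting that A is similar to its Jordan form J, which has the same characteristic polynomial as A) gives
  χ_A(x) = x^5
which factors as x^5. The eigenvalues (with algebraic multiplicities) are λ = 0 with multiplicity 5.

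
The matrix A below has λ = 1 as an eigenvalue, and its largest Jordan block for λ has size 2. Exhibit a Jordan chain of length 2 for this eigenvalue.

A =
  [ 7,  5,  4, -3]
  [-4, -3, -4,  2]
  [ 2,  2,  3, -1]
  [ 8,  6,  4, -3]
A Jordan chain for λ = 1 of length 2:
v_1 = (6, -4, 2, 8)ᵀ
v_2 = (1, 0, 0, 0)ᵀ

Let N = A − (1)·I. We want v_2 with N^2 v_2 = 0 but N^1 v_2 ≠ 0; then v_{j-1} := N · v_j for j = 2, …, 2.

Pick v_2 = (1, 0, 0, 0)ᵀ.
Then v_1 = N · v_2 = (6, -4, 2, 8)ᵀ.

Sanity check: (A − (1)·I) v_1 = (0, 0, 0, 0)ᵀ = 0. ✓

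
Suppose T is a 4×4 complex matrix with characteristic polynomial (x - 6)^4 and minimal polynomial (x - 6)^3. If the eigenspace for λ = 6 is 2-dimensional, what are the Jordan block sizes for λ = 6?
Block sizes for λ = 6: [3, 1]

Step 1 — from the characteristic polynomial, algebraic multiplicity of λ = 6 is 4. From dim ker(T − (6)·I) = 2, there are exactly 2 Jordan blocks for λ = 6.
Step 2 — from the minimal polynomial, the factor (x − 6)^3 tells us the largest block for λ = 6 has size 3.
Step 3 — with total size 4, 2 blocks, and largest block 3, the block sizes (in nonincreasing order) are [3, 1].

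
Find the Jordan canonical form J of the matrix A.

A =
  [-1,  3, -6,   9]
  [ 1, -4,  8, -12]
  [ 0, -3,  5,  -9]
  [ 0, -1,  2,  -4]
J_3(-1) ⊕ J_1(-1)

The characteristic polynomial is
  det(x·I − A) = x^4 + 4*x^3 + 6*x^2 + 4*x + 1 = (x + 1)^4

Eigenvalues and multiplicities (the geometric multiplicity of λ is n − rank(A − λI), which equals the number of Jordan blocks for λ):
  λ = -1: algebraic multiplicity = 4, geometric multiplicity = 2

Determining the block sizes for each eigenvalue:
  λ = -1: with am = 4 and gm = 2, the partition is not yet determined (e.g. several partitions of 4 into 2 parts exist). Let N = A − (-1)·I. Computing rank(N^1) = 2, rank(N^2) = 1, rank(N^3) = 0; the number of blocks of size ≥ j is rank(N^{j−1}) − rank(N^j), giving [2, 1, 1]. So we have 1 block(s) of size 3, 1 block(s) of size 1 → block sizes [3, 1]

Assembling the blocks gives a Jordan form
J =
  [-1,  1,  0,  0]
  [ 0, -1,  1,  0]
  [ 0,  0, -1,  0]
  [ 0,  0,  0, -1]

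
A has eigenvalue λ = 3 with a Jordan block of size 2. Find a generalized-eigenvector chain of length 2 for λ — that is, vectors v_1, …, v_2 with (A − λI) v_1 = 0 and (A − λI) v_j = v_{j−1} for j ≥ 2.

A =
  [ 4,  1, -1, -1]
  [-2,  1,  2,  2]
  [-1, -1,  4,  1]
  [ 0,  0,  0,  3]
A Jordan chain for λ = 3 of length 2:
v_1 = (1, -2, -1, 0)ᵀ
v_2 = (1, 0, 0, 0)ᵀ

Let N = A − (3)·I. We want v_2 with N^2 v_2 = 0 but N^1 v_2 ≠ 0; then v_{j-1} := N · v_j for j = 2, …, 2.

Pick v_2 = (1, 0, 0, 0)ᵀ.
Then v_1 = N · v_2 = (1, -2, -1, 0)ᵀ.

Sanity check: (A − (3)·I) v_1 = (0, 0, 0, 0)ᵀ = 0. ✓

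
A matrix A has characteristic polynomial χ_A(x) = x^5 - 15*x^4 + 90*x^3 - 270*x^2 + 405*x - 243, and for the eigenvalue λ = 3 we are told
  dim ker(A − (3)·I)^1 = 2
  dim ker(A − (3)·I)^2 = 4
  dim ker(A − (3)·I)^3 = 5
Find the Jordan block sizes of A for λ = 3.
Block sizes for λ = 3: [3, 2]

From the dimensions of kernels of powers, the number of Jordan blocks of size at least j is d_j − d_{j−1} where d_j = dim ker(N^j) (with d_0 = 0). Computing the differences gives [2, 2, 1].
The number of blocks of size exactly k is (#blocks of size ≥ k) − (#blocks of size ≥ k + 1), so the partition is: 1 block(s) of size 2, 1 block(s) of size 3.
In nonincreasing order the block sizes are [3, 2].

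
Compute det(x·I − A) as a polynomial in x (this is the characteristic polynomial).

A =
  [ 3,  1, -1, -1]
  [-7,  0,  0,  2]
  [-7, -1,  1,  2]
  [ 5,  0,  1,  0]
x^4 - 4*x^3 + 6*x^2 - 4*x + 1

Expanding det(x·I − A) (e.g. by cofactor expansion or by noting that A is similar to its Jordan form J, which has the same characteristic polynomial as A) gives
  χ_A(x) = x^4 - 4*x^3 + 6*x^2 - 4*x + 1
which factors as (x - 1)^4. The eigenvalues (with algebraic multiplicities) are λ = 1 with multiplicity 4.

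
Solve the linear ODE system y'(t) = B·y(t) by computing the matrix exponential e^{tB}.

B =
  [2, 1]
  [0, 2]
e^{tB} =
  [exp(2*t), t*exp(2*t)]
  [0, exp(2*t)]

Strategy: write B = P · J · P⁻¹ where J is a Jordan canonical form, so e^{tB} = P · e^{tJ} · P⁻¹, and e^{tJ} can be computed block-by-block.

B has Jordan form
J =
  [2, 1]
  [0, 2]
(up to reordering of blocks).

Per-block formulas:
  For a 2×2 Jordan block J_2(2): exp(t · J_2(2)) = e^(2t)·(I + t·N), where N is the 2×2 nilpotent shift.

After assembling e^{tJ} and conjugating by P, we get:

e^{tB} =
  [exp(2*t), t*exp(2*t)]
  [0, exp(2*t)]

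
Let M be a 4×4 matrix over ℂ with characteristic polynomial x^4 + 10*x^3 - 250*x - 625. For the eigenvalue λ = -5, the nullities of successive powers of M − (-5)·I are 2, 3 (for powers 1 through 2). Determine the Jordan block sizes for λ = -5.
Block sizes for λ = -5: [2, 1]

From the dimensions of kernels of powers, the number of Jordan blocks of size at least j is d_j − d_{j−1} where d_j = dim ker(N^j) (with d_0 = 0). Computing the differences gives [2, 1].
The number of blocks of size exactly k is (#blocks of size ≥ k) − (#blocks of size ≥ k + 1), so the partition is: 1 block(s) of size 1, 1 block(s) of size 2.
In nonincreasing order the block sizes are [2, 1].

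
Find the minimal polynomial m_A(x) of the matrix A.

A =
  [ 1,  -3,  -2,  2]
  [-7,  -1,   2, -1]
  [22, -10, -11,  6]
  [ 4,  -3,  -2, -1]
x^3 + 9*x^2 + 27*x + 27

The characteristic polynomial is χ_A(x) = (x + 3)^4, so the eigenvalues are known. The minimal polynomial is
  m_A(x) = Π_λ (x − λ)^{k_λ}
where k_λ is the size of the *largest* Jordan block for λ (equivalently, the smallest k with (A − λI)^k v = 0 for every generalised eigenvector v of λ).

  λ = -3: largest Jordan block has size 3, contributing (x + 3)^3

So m_A(x) = (x + 3)^3 = x^3 + 9*x^2 + 27*x + 27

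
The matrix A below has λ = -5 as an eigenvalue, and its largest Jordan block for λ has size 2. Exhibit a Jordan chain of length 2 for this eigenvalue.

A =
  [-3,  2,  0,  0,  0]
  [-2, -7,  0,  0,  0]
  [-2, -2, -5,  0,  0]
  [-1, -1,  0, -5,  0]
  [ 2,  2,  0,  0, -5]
A Jordan chain for λ = -5 of length 2:
v_1 = (2, -2, -2, -1, 2)ᵀ
v_2 = (1, 0, 0, 0, 0)ᵀ

Let N = A − (-5)·I. We want v_2 with N^2 v_2 = 0 but N^1 v_2 ≠ 0; then v_{j-1} := N · v_j for j = 2, …, 2.

Pick v_2 = (1, 0, 0, 0, 0)ᵀ.
Then v_1 = N · v_2 = (2, -2, -2, -1, 2)ᵀ.

Sanity check: (A − (-5)·I) v_1 = (0, 0, 0, 0, 0)ᵀ = 0. ✓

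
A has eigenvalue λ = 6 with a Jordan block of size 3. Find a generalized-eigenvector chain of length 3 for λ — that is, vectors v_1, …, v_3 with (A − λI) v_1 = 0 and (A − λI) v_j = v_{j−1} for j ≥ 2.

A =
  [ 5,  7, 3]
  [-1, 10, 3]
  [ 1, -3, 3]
A Jordan chain for λ = 6 of length 3:
v_1 = (-3, 0, -1)ᵀ
v_2 = (-1, -1, 1)ᵀ
v_3 = (1, 0, 0)ᵀ

Let N = A − (6)·I. We want v_3 with N^3 v_3 = 0 but N^2 v_3 ≠ 0; then v_{j-1} := N · v_j for j = 3, …, 2.

Pick v_3 = (1, 0, 0)ᵀ.
Then v_2 = N · v_3 = (-1, -1, 1)ᵀ.
Then v_1 = N · v_2 = (-3, 0, -1)ᵀ.

Sanity check: (A − (6)·I) v_1 = (0, 0, 0)ᵀ = 0. ✓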